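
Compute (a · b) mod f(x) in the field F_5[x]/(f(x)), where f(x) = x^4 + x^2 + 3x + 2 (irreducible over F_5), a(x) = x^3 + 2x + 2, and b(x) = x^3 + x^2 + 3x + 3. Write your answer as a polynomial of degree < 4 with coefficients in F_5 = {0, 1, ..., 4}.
a · b ≡ 3x^3 + 4x^2 + 3x + 3 (mod f(x))

Multiply in F_5[x]: a(x)·b(x) = (x^3 + 2x + 2)·(x^3 + x^2 + 3x + 3) = x^6 + x^5 + 2x^3 + 3x^2 + 2x + 1. This has degree ≥ 4, so divide by f(x) over F_5: x^6 + x^5 + 2x^3 + 3x^2 + 2x + 1 = (x^2 + x + 4)·(x^4 + x^2 + 3x + 2) + (3x^3 + 4x^2 + 3x + 3). Hence a·b ≡ 3x^3 + 4x^2 + 3x + 3 (mod f). (F_5[x]/(f) is a field with 5^4 = 625 elements since f is irreducible of degree 4.)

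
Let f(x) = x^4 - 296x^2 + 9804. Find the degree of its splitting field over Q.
[K : Q] = 4

Solving the quadratic in x^2: x^2 = (296 ± √(296^2 - 4·9804))/2 = (296 ± √48400)/2 = (296 ± 220)/2, giving x^2 = 38 or x^2 = 258. So f(x) = (x^2 - 38)(x^2 - 258) and the roots of f are ±√38, ±√258. Hence the splitting field is K = Q(√38, √258). Since 38 and 258 are distinct squarefree integers > 1, their product 9804 is not a perfect square, so √258 ∉ Q(√38). By the tower law [K:Q] = [Q(√38,√258):Q(√38)] · [Q(√38):Q] = 2 · 2 = 4.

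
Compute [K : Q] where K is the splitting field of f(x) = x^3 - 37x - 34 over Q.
[K : Q] = 6

By the rational root test, any rational root of the monic integer polynomial f(x) = x^3 - 37x - 34 must be an integer dividing the constant term -34, i.e. one of ±{1, 2, 17, 34}. Evaluating: f(1) = -70, f(-1) = 2, f(2) = -100, f(-2) = 32, f(17) = 4250, f(-17) = -4318, f(34) = 38012, f(-34) = -38080; none is 0, so f has no rational root and is therefore irreducible over Q (a cubic with no linear factor over a field is irreducible). For an irreducible cubic, the Galois group is A_3 or S_3 according as the discriminant disc(f) = -4a^3 - 27b^2 = -4·(-37)^3 - 27·(-34)^2 = 171400 is or is not a square in Q. Here disc(f) = 171400 is not a perfect square in Q, so the Galois group of f over Q is not contained in A_3 and must be all of S_3. The splitting field has degree |S_3| = 6 over Q, so [K : Q] = 6.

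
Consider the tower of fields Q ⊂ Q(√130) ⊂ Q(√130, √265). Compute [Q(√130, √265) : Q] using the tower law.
[Q(√130, √265) : Q] = 4

[Q(√130):Q] = 2 (min poly x^2 - 130, irreducible since 130 is squarefree > 1). For the top step, suppose √265 ∈ Q(√130), say √265 = c + d√130 with c, d ∈ Q. Squaring: 265 = c^2 + 130d^2 + 2cd√130. Since √130 ∉ Q this forces 2cd = 0. If d = 0 then √265 = c ∈ Q, contradicting 265 squarefree > 1. If c = 0 then 265 = 130d^2, so 130·265 = (130d)^2 is a perfect square in Q — but 130·265 = 34450 is not a perfect square (since 130 and 265 are distinct squarefree integers). Contradiction. Hence √265 ∉ Q(√130), so x^2 - 265 stays irreducible over Q(√130) and [Q(√130, √265) : Q(√130)] = 2. By the tower law, [Q(√130, √265) : Q] = 2 · 2 = 4.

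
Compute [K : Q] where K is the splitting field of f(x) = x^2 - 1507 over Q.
[K : Q] = 2

f(x) = x^2 - 1507 factors as (x - √1507)(x + √1507). The splitting field is K = Q(√1507). Since 1507 is squarefree and > 1, it is not a perfect square, so x^2 - 1507 is irreducible over Q and [Q(√1507) : Q] = 2. Hence [K : Q] = 2.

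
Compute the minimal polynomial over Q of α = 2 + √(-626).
m_α(x) = x^2 - 4x + 630

From α - 2 = √(-626), squaring gives (α - 2)^2 = -626, i.e. α^2 - 4α + 4 = -626, so α^2 - 4α + 630 = 0. The discriminant of x^2 - 4x + 630 is (-4)^2 - 4·(630) = 16 - 2520 = -2504, and 4·(-626) is not a perfect square in Q since -626 is squarefree and ≠ 1. Hence x^2 - 4x + 630 is irreducible over Q and is the minimal polynomial of α.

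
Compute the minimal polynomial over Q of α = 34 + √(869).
m_α(x) = x^2 - 68x + 287

From α - 34 = √(869), squaring gives (α - 34)^2 = 869, i.e. α^2 - 68α + 1156 = 869, so α^2 - 68α + 287 = 0. The discriminant of x^2 - 68x + 287 is (-68)^2 - 4·(287) = 4624 - 1148 = 3476, and 4·(869) is not a perfect square in Q since 869 is squarefree and ≠ 1. Hence x^2 - 68x + 287 is irreducible over Q and is the minimal polynomial of α.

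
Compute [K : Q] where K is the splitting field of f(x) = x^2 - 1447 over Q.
[K : Q] = 2

f(x) = x^2 - 1447 factors as (x - √1447)(x + √1447). The splitting field is K = Q(√1447). Since 1447 is squarefree and > 1, it is not a perfect square, so x^2 - 1447 is irreducible over Q and [Q(√1447) : Q] = 2. Hence [K : Q] = 2.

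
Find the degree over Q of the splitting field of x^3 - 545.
[K : Q] = 6

The roots of x^3 - 545 are ∛545, ω∛545, ω^2∛545 where ω = e^(2πi/3) is a primitive cube root of unity, so K = Q(∛545, ω). Now [Q(∛545):Q] = 3 (since 545 is not a perfect cube, x^3 - 545 is irreducible) and [Q(ω):Q] = 2. Both 2 and 3 divide [K:Q], and [K:Q] ≤ 3·2 = 6, so [K:Q] = 6. (Equivalently: Q(∛545) ⊂ R but ω ∉ R, so [K : Q(∛545)] = 2.)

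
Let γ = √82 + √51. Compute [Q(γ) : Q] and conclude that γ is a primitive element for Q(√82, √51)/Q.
[Q(γ) : Q] = 4 (equivalently, Q(γ) = Q(√82, √51))

Obviously Q(γ) ⊆ Q(√82, √51), and [Q(√82, √51):Q] = 4 (since 82, 51 are distinct squarefree integers > 1 with 4182 not a perfect square). To show equality we compute the minimal polynomial of γ. From γ = √82 + √51: γ^2 = 82 + 2√(4182) + 51 = 133 + 2√(4182), so γ^2 - 133 = 2√(4182); squaring, (γ^2 - 133)^2 = 4·4182, i.e. γ^4 - 266γ^2 + 17689 - 16728 = 0, i.e. γ^4 - 266γ^2 + 961 = 0. So γ is a root of x^4 - 266x^2 + 961. This polynomial is irreducible over Q: it has no rational root (each ±√82 ± √51 is irrational), and any factorization into two quadratics over Q would force √(4182) ∈ Q (pairing opposite roots) or √82, √51 ∈ Q (other pairings), all impossible. Hence [Q(γ):Q] = 4 = [Q(√82, √51):Q], so Q(γ) = Q(√82, √51).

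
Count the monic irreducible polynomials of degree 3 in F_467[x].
There are 33949032 monic irreducible polynomials of degree 3 over F_467

Each element of F_{467^3} that lies in no proper subfield is a root of exactly one monic irreducible of degree 3 over F_467, and each such polynomial has 3 distinct roots in F_{467^3}. By Möbius inversion the count is N_467(3) = (1/3) Σ_{d|3} μ(3/d) · 467^d = (1/3)(μ(3)·467^1 + μ(1)·467^3) = 101847096/3 = 33949032.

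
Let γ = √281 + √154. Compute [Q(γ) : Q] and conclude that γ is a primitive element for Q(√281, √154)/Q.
[Q(γ) : Q] = 4 (equivalently, Q(γ) = Q(√281, √154))

Obviously Q(γ) ⊆ Q(√281, √154), and [Q(√281, √154):Q] = 4 (since 281, 154 are distinct squarefree integers > 1 with 43274 not a perfect square). To show equality we compute the minimal polynomial of γ. From γ = √281 + √154: γ^2 = 281 + 2√(43274) + 154 = 435 + 2√(43274), so γ^2 - 435 = 2√(43274); squaring, (γ^2 - 435)^2 = 4·43274, i.e. γ^4 - 870γ^2 + 189225 - 173096 = 0, i.e. γ^4 - 870γ^2 + 16129 = 0. So γ is a root of x^4 - 870x^2 + 16129. This polynomial is irreducible over Q: it has no rational root (each ±√281 ± √154 is irrational), and any factorization into two quadratics over Q would force √(43274) ∈ Q (pairing opposite roots) or √281, √154 ∈ Q (other pairings), all impossible. Hence [Q(γ):Q] = 4 = [Q(√281, √154):Q], so Q(γ) = Q(√281, √154).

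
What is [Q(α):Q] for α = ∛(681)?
[Q(α):Q] = 3

The minimal polynomial of α is x^3 - 681, irreducible over Q since 681 is not a perfect cube (so x^3 - 681 has no rational root). Hence [Q(α):Q] = deg(m_α) = 3.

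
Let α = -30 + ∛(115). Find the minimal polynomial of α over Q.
m_α(x) = x^3 + 90x^2 + 2700x + 26885

Set β = α + 30 = ∛(115), so β^3 = 115. Then (α + 30)^3 - 115 = 0, i.e. α is a root of g(x) = (x + 30)^3 - 115 = x^3 + 90x^2 + 2700x + 26885. Since g(x) = h(x + 30) where h(x) = x^3 - 115, and h is irreducible over Q (because 115 is not a perfect cube, so h has no rational root, and a monic cubic with no rational root is irreducible), g is also irreducible (irreducibility is preserved under the substitution x → x + 30). Hence m_α(x) = x^3 + 90x^2 + 2700x + 26885.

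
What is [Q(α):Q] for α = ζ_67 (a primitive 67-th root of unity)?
[Q(α):Q] = 66

The minimal polynomial of ζ_67 over Q is the 67-th cyclotomic polynomial Φ_67(x), which is irreducible over Q and has degree φ(67) = 66. Hence [Q(α):Q] = φ(67) = 66.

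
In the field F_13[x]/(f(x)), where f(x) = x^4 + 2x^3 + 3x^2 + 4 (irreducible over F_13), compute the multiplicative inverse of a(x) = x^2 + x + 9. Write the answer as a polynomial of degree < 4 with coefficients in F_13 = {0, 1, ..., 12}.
a(x)^(-1) ≡ 10x^3 + 4x^2 + 2x + 9 (mod f(x))

Since f is irreducible over F_13, F_13[x]/(f) is a field and a(x) ≠ 0 has an inverse. Apply the extended Euclidean algorithm to f(x) and a(x) in F_13[x]: f(x) = (x^2 + x + 6)·a(x) + (11x + 2);  a(x) = (6x + 12)·(11x + 2) + (11). The last nonzero remainder is the constant 11 = gcd(f, a) in F_13. Back-substituting through the division chain expresses 11 = s(x)·a(x) + t(x)·f(x) with s(x) ≡ 6x^3 + 5x^2 + 9x + 8 (mod f), so (6x^3 + 5x^2 + 9x + 8)·a(x) ≡ 11 (mod f). Multiplying by 11^(-1) ≡ 6 in F_13 gives a(x)^(-1) ≡ 6·(6x^3 + 5x^2 + 9x + 8) ≡ 10x^3 + 4x^2 + 2x + 9 (mod f). Check: (x^2 + x + 9)·(10x^3 + 4x^2 + 2x + 9) = 10x^5 + x^4 + 5x^3 + 8x^2 + x + 3 ≡ 1 (mod x^4 + 2x^3 + 3x^2 + 4).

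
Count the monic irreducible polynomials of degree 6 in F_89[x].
There are 82830096360 monic irreducible polynomials of degree 6 over F_89

Each element of F_{89^6} that lies in no proper subfield is a root of exactly one monic irreducible of degree 6 over F_89, and each such polynomial has 6 distinct roots in F_{89^6}. By Möbius inversion the count is N_89(6) = (1/6) Σ_{d|6} μ(6/d) · 89^d = (1/6)(μ(6)·89^1 + μ(3)·89^2 + μ(2)·89^3 + μ(1)·89^6) = 496980578160/6 = 82830096360.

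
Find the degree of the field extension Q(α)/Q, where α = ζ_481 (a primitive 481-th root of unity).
[Q(α):Q] = 432

The minimal polynomial of ζ_481 over Q is the 481-th cyclotomic polynomial Φ_481(x), which is irreducible over Q and has degree φ(481) = 432. Hence [Q(α):Q] = φ(481) = 432.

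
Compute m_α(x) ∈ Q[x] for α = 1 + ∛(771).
m_α(x) = x^3 - 3x^2 + 3x - 772

Set β = α - 1 = ∛(771), so β^3 = 771. Then (α - 1)^3 - 771 = 0, i.e. α is a root of g(x) = (x - 1)^3 - 771 = x^3 - 3x^2 + 3x - 772. Since g(x) = h(x - 1) where h(x) = x^3 - 771, and h is irreducible over Q (because 771 is not a perfect cube, so h has no rational root, and a monic cubic with no rational root is irreducible), g is also irreducible (irreducibility is preserved under the substitution x → x - 1). Hence m_α(x) = x^3 - 3x^2 + 3x - 772.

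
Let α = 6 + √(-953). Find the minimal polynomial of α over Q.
m_α(x) = x^2 - 12x + 989

From α - 6 = √(-953), squaring gives (α - 6)^2 = -953, i.e. α^2 - 12α + 36 = -953, so α^2 - 12α + 989 = 0. The discriminant of x^2 - 12x + 989 is (-12)^2 - 4·(989) = 144 - 3956 = -3812, and 4·(-953) is not a perfect square in Q since -953 is squarefree and ≠ 1. Hence x^2 - 12x + 989 is irreducible over Q and is the minimal polynomial of α.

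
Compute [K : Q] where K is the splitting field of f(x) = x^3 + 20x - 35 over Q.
[K : Q] = 6

By the rational root test, any rational root of the monic integer polynomial f(x) = x^3 + 20x - 35 must be an integer dividing the constant term -35, i.e. one of ±{1, 5, 7, 35}. Evaluating: f(1) = -14, f(-1) = -56, f(5) = 190, f(-5) = -260, f(7) = 448, f(-7) = -518, f(35) = 43540, f(-35) = -43610; none is 0, so f has no rational root and is therefore irreducible over Q (a cubic with no linear factor over a field is irreducible). For an irreducible cubic, the Galois group is A_3 or S_3 according as the discriminant disc(f) = -4a^3 - 27b^2 = -4·(20)^3 - 27·(-35)^2 = -65075 is or is not a square in Q. Here disc(f) = -65075 is not a perfect square in Q, so the Galois group of f over Q is not contained in A_3 and must be all of S_3. The splitting field has degree |S_3| = 6 over Q, so [K : Q] = 6.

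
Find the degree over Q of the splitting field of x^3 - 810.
[K : Q] = 6

The roots of x^3 - 810 are ∛810, ω∛810, ω^2∛810 where ω = e^(2πi/3) is a primitive cube root of unity, so K = Q(∛810, ω). Now [Q(∛810):Q] = 3 (since 810 is not a perfect cube, x^3 - 810 is irreducible) and [Q(ω):Q] = 2. Both 2 and 3 divide [K:Q], and [K:Q] ≤ 3·2 = 6, so [K:Q] = 6. (Equivalently: Q(∛810) ⊂ R but ω ∉ R, so [K : Q(∛810)] = 2.)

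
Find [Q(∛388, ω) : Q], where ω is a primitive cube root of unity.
[Q(∛388, ω) : Q] = 6

[Q(∛388):Q] = 3 (min poly x^3 - 388, irreducible since 388 is not a perfect cube). [Q(ω):Q] = 2 (min poly x^2 + x + 1). Since Q(∛388) ⊂ R and ω ∉ R, we have ω ∉ Q(∛388), so x^2 + x + 1 remains irreducible over Q(∛388) and [Q(∛388, ω) : Q(∛388)] = 2. By the tower law, [Q(∛388, ω) : Q] = 3 · 2 = 6. (In fact Q(∛388, ω) is the splitting field of x^3 - 388 over Q.)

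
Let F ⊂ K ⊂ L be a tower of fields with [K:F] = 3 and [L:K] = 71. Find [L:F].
[L:F] = 213

The tower law says that for any tower of field extensions F ⊂ K ⊂ L with finite degrees, [L:F] = [L:K] · [K:F]. Here this gives [L:F] = 71 · 3 = 213.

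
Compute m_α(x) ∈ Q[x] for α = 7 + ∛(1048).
m_α(x) = x^3 - 21x^2 + 147x - 1391

Set β = α - 7 = ∛(1048), so β^3 = 1048. Then (α - 7)^3 - 1048 = 0, i.e. α is a root of g(x) = (x - 7)^3 - 1048 = x^3 - 21x^2 + 147x - 1391. Since g(x) = h(x - 7) where h(x) = x^3 - 1048, and h is irreducible over Q (because 1048 is not a perfect cube, so h has no rational root, and a monic cubic with no rational root is irreducible), g is also irreducible (irreducibility is preserved under the substitution x → x - 7). Hence m_α(x) = x^3 - 21x^2 + 147x - 1391.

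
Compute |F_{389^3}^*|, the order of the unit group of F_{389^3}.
|F_{389^3}^*| = 58863868

F_{389^3} has 389^3 = 58863869 elements; its multiplicative group consists of all nonzero elements, so |F_{389^3}^*| = 58863869 - 1 = 58863868. (It is cyclic since any finite subgroup of the multiplicative group of a field is cyclic.)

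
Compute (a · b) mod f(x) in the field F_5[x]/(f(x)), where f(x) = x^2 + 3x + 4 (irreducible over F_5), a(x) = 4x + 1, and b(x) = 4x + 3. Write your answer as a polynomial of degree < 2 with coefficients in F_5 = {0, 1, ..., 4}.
a · b ≡ 3x + 4 (mod f(x))

Multiply in F_5[x]: a(x)·b(x) = (4x + 1)·(4x + 3) = x^2 + x + 3. This has degree ≥ 2, so divide by f(x) over F_5: x^2 + x + 3 = (1)·(x^2 + 3x + 4) + (3x + 4). Hence a·b ≡ 3x + 4 (mod f). (F_5[x]/(f) is a field with 5^2 = 25 elements since f is irreducible of degree 2.)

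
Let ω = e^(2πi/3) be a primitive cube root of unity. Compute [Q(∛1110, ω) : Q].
[Q(∛1110, ω) : Q] = 6

[Q(∛1110):Q] = 3 (min poly x^3 - 1110, irreducible since 1110 is not a perfect cube). [Q(ω):Q] = 2 (min poly x^2 + x + 1). Since Q(∛1110) ⊂ R and ω ∉ R, we have ω ∉ Q(∛1110), so x^2 + x + 1 remains irreducible over Q(∛1110) and [Q(∛1110, ω) : Q(∛1110)] = 2. By the tower law, [Q(∛1110, ω) : Q] = 3 · 2 = 6. (In fact Q(∛1110, ω) is the splitting field of x^3 - 1110 over Q.)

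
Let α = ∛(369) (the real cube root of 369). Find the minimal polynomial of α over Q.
m_α(x) = x^3 - 369

α satisfies α^3 = 369, so x^3 - 369 annihilates α. By the rational root test, a rational root p/q (in lowest terms) of x^3 - 369 would satisfy p^3 = 369 q^3, forcing q = 1 and p^3 = 369; but 369 is not a perfect cube, contradiction. A monic cubic over Q with no rational root is irreducible (any nontrivial factorization would include a linear factor). Hence x^3 - 369 is the minimal polynomial of α, and in particular [Q(α):Q] = 3.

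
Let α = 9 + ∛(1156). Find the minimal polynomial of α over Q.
m_α(x) = x^3 - 27x^2 + 243x - 1885

Set β = α - 9 = ∛(1156), so β^3 = 1156. Then (α - 9)^3 - 1156 = 0, i.e. α is a root of g(x) = (x - 9)^3 - 1156 = x^3 - 27x^2 + 243x - 1885. Since g(x) = h(x - 9) where h(x) = x^3 - 1156, and h is irreducible over Q (because 1156 is not a perfect cube, so h has no rational root, and a monic cubic with no rational root is irreducible), g is also irreducible (irreducibility is preserved under the substitution x → x - 9). Hence m_α(x) = x^3 - 27x^2 + 243x - 1885.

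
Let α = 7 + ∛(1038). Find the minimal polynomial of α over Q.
m_α(x) = x^3 - 21x^2 + 147x - 1381

Set β = α - 7 = ∛(1038), so β^3 = 1038. Then (α - 7)^3 - 1038 = 0, i.e. α is a root of g(x) = (x - 7)^3 - 1038 = x^3 - 21x^2 + 147x - 1381. Since g(x) = h(x - 7) where h(x) = x^3 - 1038, and h is irreducible over Q (because 1038 is not a perfect cube, so h has no rational root, and a monic cubic with no rational root is irreducible), g is also irreducible (irreducibility is preserved under the substitution x → x - 7). Hence m_α(x) = x^3 - 21x^2 + 147x - 1381.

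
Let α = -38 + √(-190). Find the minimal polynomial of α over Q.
m_α(x) = x^2 + 76x + 1634

From α + 38 = √(-190), squaring gives (α + 38)^2 = -190, i.e. α^2 + 76α + 1444 = -190, so α^2 + 76α + 1634 = 0. The discriminant of x^2 + 76x + 1634 is (76)^2 - 4·(1634) = 5776 - 6536 = -760, and 4·(-190) is not a perfect square in Q since -190 is squarefree and ≠ 1. Hence x^2 + 76x + 1634 is irreducible over Q and is the minimal polynomial of α.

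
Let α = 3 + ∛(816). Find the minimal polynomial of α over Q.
m_α(x) = x^3 - 9x^2 + 27x - 843

Set β = α - 3 = ∛(816), so β^3 = 816. Then (α - 3)^3 - 816 = 0, i.e. α is a root of g(x) = (x - 3)^3 - 816 = x^3 - 9x^2 + 27x - 843. Since g(x) = h(x - 3) where h(x) = x^3 - 816, and h is irreducible over Q (because 816 is not a perfect cube, so h has no rational root, and a monic cubic with no rational root is irreducible), g is also irreducible (irreducibility is preserved under the substitution x → x - 3). Hence m_α(x) = x^3 - 9x^2 + 27x - 843.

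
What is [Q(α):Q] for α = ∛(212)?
[Q(α):Q] = 3

The minimal polynomial of α is x^3 - 212, irreducible over Q since 212 is not a perfect cube (so x^3 - 212 has no rational root). Hence [Q(α):Q] = deg(m_α) = 3.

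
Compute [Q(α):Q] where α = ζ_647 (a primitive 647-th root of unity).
[Q(α):Q] = 646

The minimal polynomial of ζ_647 over Q is the 647-th cyclotomic polynomial Φ_647(x), which is irreducible over Q and has degree φ(647) = 646. Hence [Q(α):Q] = φ(647) = 646.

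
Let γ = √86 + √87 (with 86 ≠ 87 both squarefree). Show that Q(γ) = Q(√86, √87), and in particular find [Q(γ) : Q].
[Q(γ) : Q] = 4 (equivalently, Q(γ) = Q(√86, √87))

Obviously Q(γ) ⊆ Q(√86, √87), and [Q(√86, √87):Q] = 4 (since 86, 87 are distinct squarefree integers > 1 with 7482 not a perfect square). To show equality we compute the minimal polynomial of γ. From γ = √86 + √87: γ^2 = 86 + 2√(7482) + 87 = 173 + 2√(7482), so γ^2 - 173 = 2√(7482); squaring, (γ^2 - 173)^2 = 4·7482, i.e. γ^4 - 346γ^2 + 29929 - 29928 = 0, i.e. γ^4 - 346γ^2 + 1 = 0. So γ is a root of x^4 - 346x^2 + 1. This polynomial is irreducible over Q: it has no rational root (each ±√86 ± √87 is irrational), and any factorization into two quadratics over Q would force √(7482) ∈ Q (pairing opposite roots) or √86, √87 ∈ Q (other pairings), all impossible. Hence [Q(γ):Q] = 4 = [Q(√86, √87):Q], so Q(γ) = Q(√86, √87).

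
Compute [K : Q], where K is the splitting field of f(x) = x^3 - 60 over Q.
[K : Q] = 6

The roots of x^3 - 60 are ∛60, ω∛60, ω^2∛60 where ω = e^(2πi/3) is a primitive cube root of unity, so K = Q(∛60, ω). Now [Q(∛60):Q] = 3 (since 60 is not a perfect cube, x^3 - 60 is irreducible) and [Q(ω):Q] = 2. Both 2 and 3 divide [K:Q], and [K:Q] ≤ 3·2 = 6, so [K:Q] = 6. (Equivalently: Q(∛60) ⊂ R but ω ∉ R, so [K : Q(∛60)] = 2.)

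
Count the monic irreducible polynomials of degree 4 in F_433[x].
There are 8787984408 monic irreducible polynomials of degree 4 over F_433

Each element of F_{433^4} that lies in no proper subfield is a root of exactly one monic irreducible of degree 4 over F_433, and each such polynomial has 4 distinct roots in F_{433^4}. By Möbius inversion the count is N_433(4) = (1/4) Σ_{d|4} μ(4/d) · 433^d = (1/4)(μ(4)·433^1 + μ(2)·433^2 + μ(1)·433^4) = 35151937632/4 = 8787984408.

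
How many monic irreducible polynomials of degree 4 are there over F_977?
There are 227781164328 monic irreducible polynomials of degree 4 over F_977

Each element of F_{977^4} that lies in no proper subfield is a root of exactly one monic irreducible of degree 4 over F_977, and each such polynomial has 4 distinct roots in F_{977^4}. By Möbius inversion the count is N_977(4) = (1/4) Σ_{d|4} μ(4/d) · 977^d = (1/4)(μ(4)·977^1 + μ(2)·977^2 + μ(1)·977^4) = 911124657312/4 = 227781164328.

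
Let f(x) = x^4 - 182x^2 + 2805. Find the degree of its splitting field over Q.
[K : Q] = 4

Solving the quadratic in x^2: x^2 = (182 ± √(182^2 - 4·2805))/2 = (182 ± √21904)/2 = (182 ± 148)/2, giving x^2 = 17 or x^2 = 165. So f(x) = (x^2 - 17)(x^2 - 165) and the roots of f are ±√17, ±√165. Hence the splitting field is K = Q(√17, √165). Since 17 and 165 are distinct squarefree integers > 1, their product 2805 is not a perfect square, so √165 ∉ Q(√17). By the tower law [K:Q] = [Q(√17,√165):Q(√17)] · [Q(√17):Q] = 2 · 2 = 4.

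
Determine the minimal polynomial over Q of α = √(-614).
m_α(x) = x^2 + 614

α satisfies α^2 + 614 = 0, so x^2 + 614 annihilates α. Since d = -614 is squarefree and ≠ 1, it is not a perfect square in Q, so x^2 + 614 has no rational root and is therefore irreducible over Q (a degree-2 polynomial over a field is irreducible iff it has no root). Hence m_α(x) = x^2 + 614.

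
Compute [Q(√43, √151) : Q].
[Q(√43, √151) : Q] = 4

[Q(√43):Q] = 2 (min poly x^2 - 43, irreducible since 43 is squarefree > 1). For the top step, suppose √151 ∈ Q(√43), say √151 = c + d√43 with c, d ∈ Q. Squaring: 151 = c^2 + 43d^2 + 2cd√43. Since √43 ∉ Q this forces 2cd = 0. If d = 0 then √151 = c ∈ Q, contradicting 151 squarefree > 1. If c = 0 then 151 = 43d^2, so 43·151 = (43d)^2 is a perfect square in Q — but 43·151 = 6493 is not a perfect square (since 43 and 151 are distinct squarefree integers). Contradiction. Hence √151 ∉ Q(√43), so x^2 - 151 stays irreducible over Q(√43) and [Q(√43, √151) : Q(√43)] = 2. By the tower law, [Q(√43, √151) : Q] = 2 · 2 = 4.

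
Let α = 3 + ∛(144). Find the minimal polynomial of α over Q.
m_α(x) = x^3 - 9x^2 + 27x - 171

Set β = α - 3 = ∛(144), so β^3 = 144. Then (α - 3)^3 - 144 = 0, i.e. α is a root of g(x) = (x - 3)^3 - 144 = x^3 - 9x^2 + 27x - 171. Since g(x) = h(x - 3) where h(x) = x^3 - 144, and h is irreducible over Q (because 144 is not a perfect cube, so h has no rational root, and a monic cubic with no rational root is irreducible), g is also irreducible (irreducibility is preserved under the substitution x → x - 3). Hence m_α(x) = x^3 - 9x^2 + 27x - 171.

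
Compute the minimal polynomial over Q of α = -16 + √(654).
m_α(x) = x^2 + 32x - 398

From α + 16 = √(654), squaring gives (α + 16)^2 = 654, i.e. α^2 + 32α + 256 = 654, so α^2 + 32α - 398 = 0. The discriminant of x^2 + 32x - 398 is (32)^2 - 4·(-398) = 1024 + 1592 = 2616, and 4·(654) is not a perfect square in Q since 654 is squarefree and ≠ 1. Hence x^2 + 32x - 398 is irreducible over Q and is the minimal polynomial of α.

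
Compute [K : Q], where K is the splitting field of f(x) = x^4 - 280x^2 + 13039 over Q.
[K : Q] = 4

Solving the quadratic in x^2: x^2 = (280 ± √(280^2 - 4·13039))/2 = (280 ± √26244)/2 = (280 ± 162)/2, giving x^2 = 59 or x^2 = 221. So f(x) = (x^2 - 59)(x^2 - 221) and the roots of f are ±√59, ±√221. Hence the splitting field is K = Q(√59, √221). Since 59 and 221 are distinct squarefree integers > 1, their product 13039 is not a perfect square, so √221 ∉ Q(√59). By the tower law [K:Q] = [Q(√59,√221):Q(√59)] · [Q(√59):Q] = 2 · 2 = 4.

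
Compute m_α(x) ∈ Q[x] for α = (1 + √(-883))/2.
m_α(x) = x^2 - x + 221

From 2α - 1 = √(-883), squaring gives (2α - 1)^2 = -883, i.e. 4α^2 - 4α + 1 = -883, so α^2 - α + (1 + 883)/4 = 0. Since -883 ≡ 1 (mod 4), (1 + 883)/4 = 221 ∈ Z. The polynomial x^2 - x + 221 has discriminant 1 - 4·(221) = -883, which is not a perfect square in Q (d = -883 is squarefree and ≠ 1), so x^2 - x + 221 is irreducible over Q. It is the minimal polynomial of α.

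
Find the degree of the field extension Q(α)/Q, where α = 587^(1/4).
[Q(α):Q] = 4

α is a root of x^4 - 587. By Eisenstein's criterion at the prime p = 587 (which divides the constant term 587 but p^2 = 344569 does not, since 587 is squarefree), x^4 - 587 is irreducible over Q. Hence [Q(α):Q] = 4.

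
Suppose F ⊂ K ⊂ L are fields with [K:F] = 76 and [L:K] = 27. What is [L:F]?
[L:F] = 2052

The tower law says that for any tower of field extensions F ⊂ K ⊂ L with finite degrees, [L:F] = [L:K] · [K:F]. Here this gives [L:F] = 27 · 76 = 2052.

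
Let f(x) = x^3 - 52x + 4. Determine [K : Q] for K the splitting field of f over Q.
[K : Q] = 6

By the rational root test, any rational root of the monic integer polynomial f(x) = x^3 - 52x + 4 must be an integer dividing the constant term 4, i.e. one of ±{1, 2, 4}. Evaluating: f(1) = -47, f(-1) = 55, f(2) = -92, f(-2) = 100, f(4) = -140, f(-4) = 148; none is 0, so f has no rational root and is therefore irreducible over Q (a cubic with no linear factor over a field is irreducible). For an irreducible cubic, the Galois group is A_3 or S_3 according as the discriminant disc(f) = -4a^3 - 27b^2 = -4·(-52)^3 - 27·(4)^2 = 562000 is or is not a square in Q. Here disc(f) = 562000 is not a perfect square in Q, so the Galois group of f over Q is not contained in A_3 and must be all of S_3. The splitting field has degree |S_3| = 6 over Q, so [K : Q] = 6.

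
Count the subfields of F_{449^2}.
F_{449^2} has 2 subfields

The subfields of F_{p^n} are exactly the fields F_{p^d} for d | n (each is the fixed field of the unique index-d subgroup of Gal(F_{p^n}/F_p) ≅ Z/nZ). The divisors of n = 2 are {1, 2}, giving 2 subfields: F_{449^1}, F_{449^2}.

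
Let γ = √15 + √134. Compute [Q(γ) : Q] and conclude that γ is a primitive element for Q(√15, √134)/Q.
[Q(γ) : Q] = 4 (equivalently, Q(γ) = Q(√15, √134))

Obviously Q(γ) ⊆ Q(√15, √134), and [Q(√15, √134):Q] = 4 (since 15, 134 are distinct squarefree integers > 1 with 2010 not a perfect square). To show equality we compute the minimal polynomial of γ. From γ = √15 + √134: γ^2 = 15 + 2√(2010) + 134 = 149 + 2√(2010), so γ^2 - 149 = 2√(2010); squaring, (γ^2 - 149)^2 = 4·2010, i.e. γ^4 - 298γ^2 + 22201 - 8040 = 0, i.e. γ^4 - 298γ^2 + 14161 = 0. So γ is a root of x^4 - 298x^2 + 14161. This polynomial is irreducible over Q: it has no rational root (each ±√15 ± √134 is irrational), and any factorization into two quadratics over Q would force √(2010) ∈ Q (pairing opposite roots) or √15, √134 ∈ Q (other pairings), all impossible. Hence [Q(γ):Q] = 4 = [Q(√15, √134):Q], so Q(γ) = Q(√15, √134).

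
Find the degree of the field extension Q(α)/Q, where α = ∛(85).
[Q(α):Q] = 3

The minimal polynomial of α is x^3 - 85, irreducible over Q since 85 is not a perfect cube (so x^3 - 85 has no rational root). Hence [Q(α):Q] = deg(m_α) = 3.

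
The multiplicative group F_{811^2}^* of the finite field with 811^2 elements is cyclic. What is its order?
|F_{811^2}^*| = 657720

F_{811^2} has 811^2 = 657721 elements; its multiplicative group consists of all nonzero elements, so |F_{811^2}^*| = 657721 - 1 = 657720. (It is cyclic since any finite subgroup of the multiplicative group of a field is cyclic.)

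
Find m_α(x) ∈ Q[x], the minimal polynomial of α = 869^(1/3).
m_α(x) = x^3 - 869

α satisfies α^3 = 869, so x^3 - 869 annihilates α. By the rational root test, a rational root p/q (in lowest terms) of x^3 - 869 would satisfy p^3 = 869 q^3, forcing q = 1 and p^3 = 869; but 869 is not a perfect cube, contradiction. A monic cubic over Q with no rational root is irreducible (any nontrivial factorization would include a linear factor). Hence x^3 - 869 is the minimal polynomial of α, and in particular [Q(α):Q] = 3.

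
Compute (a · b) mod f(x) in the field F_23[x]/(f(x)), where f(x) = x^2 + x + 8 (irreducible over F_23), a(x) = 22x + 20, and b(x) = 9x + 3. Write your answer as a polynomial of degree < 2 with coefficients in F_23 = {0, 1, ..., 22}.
a · b ≡ 2x + 17 (mod f(x))

Multiply in F_23[x]: a(x)·b(x) = (22x + 20)·(9x + 3) = 14x^2 + 16x + 14. This has degree ≥ 2, so divide by f(x) over F_23: 14x^2 + 16x + 14 = (14)·(x^2 + x + 8) + (2x + 17). Hence a·b ≡ 2x + 17 (mod f). (F_23[x]/(f) is a field with 23^2 = 529 elements since f is irreducible of degree 2.)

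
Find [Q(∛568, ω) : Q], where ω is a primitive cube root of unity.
[Q(∛568, ω) : Q] = 6

[Q(∛568):Q] = 3 (min poly x^3 - 568, irreducible since 568 is not a perfect cube). [Q(ω):Q] = 2 (min poly x^2 + x + 1). Since Q(∛568) ⊂ R and ω ∉ R, we have ω ∉ Q(∛568), so x^2 + x + 1 remains irreducible over Q(∛568) and [Q(∛568, ω) : Q(∛568)] = 2. By the tower law, [Q(∛568, ω) : Q] = 3 · 2 = 6. (In fact Q(∛568, ω) is the splitting field of x^3 - 568 over Q.)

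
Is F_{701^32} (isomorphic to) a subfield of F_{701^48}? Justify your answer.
No: F_{701^32} is not a subfield of F_{701^48}

F_{p^m} embeds in F_{p^n} iff m | n. Here 32 ∤ 48 (since 48 = 1·32 + 16 with remainder 16 ≠ 0), so F_{701^32} is not a subfield of F_{701^48}. Equivalently: if it were, the tower law would give 32 = [F_{701^32}:F_701] dividing [F_{701^48}:F_701] = 48, contradiction.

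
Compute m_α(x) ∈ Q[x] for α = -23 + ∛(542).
m_α(x) = x^3 + 69x^2 + 1587x + 11625

Set β = α + 23 = ∛(542), so β^3 = 542. Then (α + 23)^3 - 542 = 0, i.e. α is a root of g(x) = (x + 23)^3 - 542 = x^3 + 69x^2 + 1587x + 11625. Since g(x) = h(x + 23) where h(x) = x^3 - 542, and h is irreducible over Q (because 542 is not a perfect cube, so h has no rational root, and a monic cubic with no rational root is irreducible), g is also irreducible (irreducibility is preserved under the substitution x → x + 23). Hence m_α(x) = x^3 + 69x^2 + 1587x + 11625.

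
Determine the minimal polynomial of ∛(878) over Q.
m_α(x) = x^3 - 878

α satisfies α^3 = 878, so x^3 - 878 annihilates α. By the rational root test, a rational root p/q (in lowest terms) of x^3 - 878 would satisfy p^3 = 878 q^3, forcing q = 1 and p^3 = 878; but 878 is not a perfect cube, contradiction. A monic cubic over Q with no rational root is irreducible (any nontrivial factorization would include a linear factor). Hence x^3 - 878 is the minimal polynomial of α, and in particular [Q(α):Q] = 3.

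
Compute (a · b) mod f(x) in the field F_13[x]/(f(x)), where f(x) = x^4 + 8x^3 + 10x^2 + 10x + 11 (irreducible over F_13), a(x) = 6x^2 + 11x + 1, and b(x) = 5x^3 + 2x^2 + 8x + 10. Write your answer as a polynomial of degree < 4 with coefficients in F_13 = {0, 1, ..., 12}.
a · b ≡ 2x^3 + 7x^2 + 10x + 2 (mod f(x))

Multiply in F_13[x]: a(x)·b(x) = (6x^2 + 11x + 1)·(5x^3 + 2x^2 + 8x + 10) = 4x^5 + 2x^4 + 10x^3 + 7x^2 + x + 10. This has degree ≥ 4, so divide by f(x) over F_13: 4x^5 + 2x^4 + 10x^3 + 7x^2 + x + 10 = (4x + 9)·(x^4 + 8x^3 + 10x^2 + 10x + 11) + (2x^3 + 7x^2 + 10x + 2). Hence a·b ≡ 2x^3 + 7x^2 + 10x + 2 (mod f). (F_13[x]/(f) is a field with 13^4 = 28561 elements since f is irreducible of degree 4.)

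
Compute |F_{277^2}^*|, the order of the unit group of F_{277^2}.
|F_{277^2}^*| = 76728

F_{277^2} has 277^2 = 76729 elements; its multiplicative group consists of all nonzero elements, so |F_{277^2}^*| = 76729 - 1 = 76728. (It is cyclic since any finite subgroup of the multiplicative group of a field is cyclic.)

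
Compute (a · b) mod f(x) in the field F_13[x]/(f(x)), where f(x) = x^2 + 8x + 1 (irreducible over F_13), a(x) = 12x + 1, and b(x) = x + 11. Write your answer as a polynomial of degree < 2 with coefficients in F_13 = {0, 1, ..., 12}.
a · b ≡ 11x + 12 (mod f(x))

Multiply in F_13[x]: a(x)·b(x) = (12x + 1)·(x + 11) = 12x^2 + 3x + 11. This has degree ≥ 2, so divide by f(x) over F_13: 12x^2 + 3x + 11 = (12)·(x^2 + 8x + 1) + (11x + 12). Hence a·b ≡ 11x + 12 (mod f). (F_13[x]/(f) is a field with 13^2 = 169 elements since f is irreducible of degree 2.)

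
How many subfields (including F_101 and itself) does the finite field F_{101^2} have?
F_{101^2} has 2 subfields

The subfields of F_{p^n} are exactly the fields F_{p^d} for d | n (each is the fixed field of the unique index-d subgroup of Gal(F_{p^n}/F_p) ≅ Z/nZ). The divisors of n = 2 are {1, 2}, giving 2 subfields: F_{101^1}, F_{101^2}.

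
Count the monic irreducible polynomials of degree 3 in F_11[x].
There are 440 monic irreducible polynomials of degree 3 over F_11

Each element of F_{11^3} that lies in no proper subfield is a root of exactly one monic irreducible of degree 3 over F_11, and each such polynomial has 3 distinct roots in F_{11^3}. By Möbius inversion the count is N_11(3) = (1/3) Σ_{d|3} μ(3/d) · 11^d = (1/3)(μ(3)·11^1 + μ(1)·11^3) = 1320/3 = 440.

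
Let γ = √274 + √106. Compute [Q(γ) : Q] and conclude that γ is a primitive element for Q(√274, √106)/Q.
[Q(γ) : Q] = 4 (equivalently, Q(γ) = Q(√274, √106))

Obviously Q(γ) ⊆ Q(√274, √106), and [Q(√274, √106):Q] = 4 (since 274, 106 are distinct squarefree integers > 1 with 29044 not a perfect square). To show equality we compute the minimal polynomial of γ. From γ = √274 + √106: γ^2 = 274 + 2√(29044) + 106 = 380 + 2√(29044), so γ^2 - 380 = 2√(29044); squaring, (γ^2 - 380)^2 = 4·29044, i.e. γ^4 - 760γ^2 + 144400 - 116176 = 0, i.e. γ^4 - 760γ^2 + 28224 = 0. So γ is a root of x^4 - 760x^2 + 28224. This polynomial is irreducible over Q: it has no rational root (each ±√274 ± √106 is irrational), and any factorization into two quadratics over Q would force √(29044) ∈ Q (pairing opposite roots) or √274, √106 ∈ Q (other pairings), all impossible. Hence [Q(γ):Q] = 4 = [Q(√274, √106):Q], so Q(γ) = Q(√274, √106).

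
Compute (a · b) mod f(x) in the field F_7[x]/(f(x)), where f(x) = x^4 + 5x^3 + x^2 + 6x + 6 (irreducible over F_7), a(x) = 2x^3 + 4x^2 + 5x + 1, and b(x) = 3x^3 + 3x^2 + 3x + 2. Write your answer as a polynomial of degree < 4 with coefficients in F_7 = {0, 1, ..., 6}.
a · b ≡ 2x^3 + 3x^2 + 4x + 5 (mod f(x))

Multiply in F_7[x]: a(x)·b(x) = (2x^3 + 4x^2 + 5x + 1)·(3x^3 + 3x^2 + 3x + 2) = 6x^6 + 4x^5 + 5x^4 + 6x^3 + 5x^2 + 6x + 2. This has degree ≥ 4, so divide by f(x) over F_7: 6x^6 + 4x^5 + 5x^4 + 6x^3 + 5x^2 + 6x + 2 = (6x^2 + 2x + 3)·(x^4 + 5x^3 + x^2 + 6x + 6) + (2x^3 + 3x^2 + 4x + 5). Hence a·b ≡ 2x^3 + 3x^2 + 4x + 5 (mod f). (F_7[x]/(f) is a field with 7^4 = 2401 elements since f is irreducible of degree 4.)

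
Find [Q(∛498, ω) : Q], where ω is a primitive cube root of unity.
[Q(∛498, ω) : Q] = 6

[Q(∛498):Q] = 3 (min poly x^3 - 498, irreducible since 498 is not a perfect cube). [Q(ω):Q] = 2 (min poly x^2 + x + 1). Since Q(∛498) ⊂ R and ω ∉ R, we have ω ∉ Q(∛498), so x^2 + x + 1 remains irreducible over Q(∛498) and [Q(∛498, ω) : Q(∛498)] = 2. By the tower law, [Q(∛498, ω) : Q] = 3 · 2 = 6. (In fact Q(∛498, ω) is the splitting field of x^3 - 498 over Q.)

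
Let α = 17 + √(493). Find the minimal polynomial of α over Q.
m_α(x) = x^2 - 34x - 204

From α - 17 = √(493), squaring gives (α - 17)^2 = 493, i.e. α^2 - 34α + 289 = 493, so α^2 - 34α - 204 = 0. The discriminant of x^2 - 34x - 204 is (-34)^2 - 4·(-204) = 1156 + 816 = 1972, and 4·(493) is not a perfect square in Q since 493 is squarefree and ≠ 1. Hence x^2 - 34x - 204 is irreducible over Q and is the minimal polynomial of α.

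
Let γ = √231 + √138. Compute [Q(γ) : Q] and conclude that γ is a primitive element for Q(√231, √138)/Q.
[Q(γ) : Q] = 4 (equivalently, Q(γ) = Q(√231, √138))

Obviously Q(γ) ⊆ Q(√231, √138), and [Q(√231, √138):Q] = 4 (since 231, 138 are distinct squarefree integers > 1 with 31878 not a perfect square). To show equality we compute the minimal polynomial of γ. From γ = √231 + √138: γ^2 = 231 + 2√(31878) + 138 = 369 + 2√(31878), so γ^2 - 369 = 2√(31878); squaring, (γ^2 - 369)^2 = 4·31878, i.e. γ^4 - 738γ^2 + 136161 - 127512 = 0, i.e. γ^4 - 738γ^2 + 8649 = 0. So γ is a root of x^4 - 738x^2 + 8649. This polynomial is irreducible over Q: it has no rational root (each ±√231 ± √138 is irrational), and any factorization into two quadratics over Q would force √(31878) ∈ Q (pairing opposite roots) or √231, √138 ∈ Q (other pairings), all impossible. Hence [Q(γ):Q] = 4 = [Q(√231, √138):Q], so Q(γ) = Q(√231, √138).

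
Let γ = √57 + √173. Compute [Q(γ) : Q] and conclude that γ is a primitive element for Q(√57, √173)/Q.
[Q(γ) : Q] = 4 (equivalently, Q(γ) = Q(√57, √173))

Obviously Q(γ) ⊆ Q(√57, √173), and [Q(√57, √173):Q] = 4 (since 57, 173 are distinct squarefree integers > 1 with 9861 not a perfect square). To show equality we compute the minimal polynomial of γ. From γ = √57 + √173: γ^2 = 57 + 2√(9861) + 173 = 230 + 2√(9861), so γ^2 - 230 = 2√(9861); squaring, (γ^2 - 230)^2 = 4·9861, i.e. γ^4 - 460γ^2 + 52900 - 39444 = 0, i.e. γ^4 - 460γ^2 + 13456 = 0. So γ is a root of x^4 - 460x^2 + 13456. This polynomial is irreducible over Q: it has no rational root (each ±√57 ± √173 is irrational), and any factorization into two quadratics over Q would force √(9861) ∈ Q (pairing opposite roots) or √57, √173 ∈ Q (other pairings), all impossible. Hence [Q(γ):Q] = 4 = [Q(√57, √173):Q], so Q(γ) = Q(√57, √173).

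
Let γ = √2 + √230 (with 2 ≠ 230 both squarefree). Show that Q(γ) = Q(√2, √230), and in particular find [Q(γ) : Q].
[Q(γ) : Q] = 4 (equivalently, Q(γ) = Q(√2, √230))

Obviously Q(γ) ⊆ Q(√2, √230), and [Q(√2, √230):Q] = 4 (since 2, 230 are distinct squarefree integers > 1 with 460 not a perfect square). To show equality we compute the minimal polynomial of γ. From γ = √2 + √230: γ^2 = 2 + 2√(460) + 230 = 232 + 2√(460), so γ^2 - 232 = 2√(460); squaring, (γ^2 - 232)^2 = 4·460, i.e. γ^4 - 464γ^2 + 53824 - 1840 = 0, i.e. γ^4 - 464γ^2 + 51984 = 0. So γ is a root of x^4 - 464x^2 + 51984. This polynomial is irreducible over Q: it has no rational root (each ±√2 ± √230 is irrational), and any factorization into two quadratics over Q would force √(460) ∈ Q (pairing opposite roots) or √2, √230 ∈ Q (other pairings), all impossible. Hence [Q(γ):Q] = 4 = [Q(√2, √230):Q], so Q(γ) = Q(√2, √230).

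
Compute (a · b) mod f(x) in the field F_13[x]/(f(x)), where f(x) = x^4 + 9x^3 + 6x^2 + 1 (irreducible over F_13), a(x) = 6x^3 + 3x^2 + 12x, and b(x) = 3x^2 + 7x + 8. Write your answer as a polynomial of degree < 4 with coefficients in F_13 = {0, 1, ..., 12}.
a · b ≡ 8x^3 + 7x^2 + 7 (mod f(x))

Multiply in F_13[x]: a(x)·b(x) = (6x^3 + 3x^2 + 12x)·(3x^2 + 7x + 8) = 5x^5 + 12x^4 + x^3 + 4x^2 + 5x. This has degree ≥ 4, so divide by f(x) over F_13: 5x^5 + 12x^4 + x^3 + 4x^2 + 5x = (5x + 6)·(x^4 + 9x^3 + 6x^2 + 1) + (8x^3 + 7x^2 + 7). Hence a·b ≡ 8x^3 + 7x^2 + 7 (mod f). (F_13[x]/(f) is a field with 13^4 = 28561 elements since f is irreducible of degree 4.)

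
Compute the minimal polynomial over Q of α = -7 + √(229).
m_α(x) = x^2 + 14x - 180

From α + 7 = √(229), squaring gives (α + 7)^2 = 229, i.e. α^2 + 14α + 49 = 229, so α^2 + 14α - 180 = 0. The discriminant of x^2 + 14x - 180 is (14)^2 - 4·(-180) = 196 + 720 = 916, and 4·(229) is not a perfect square in Q since 229 is squarefree and ≠ 1. Hence x^2 + 14x - 180 is irreducible over Q and is the minimal polynomial of α.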